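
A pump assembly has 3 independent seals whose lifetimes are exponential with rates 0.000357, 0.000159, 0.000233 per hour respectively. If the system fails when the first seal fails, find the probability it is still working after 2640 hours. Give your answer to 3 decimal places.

0.138

The time to first failure is exponential with rate Σλ = 0.000357 + 0.000159 + 0.000233 = 0.000749.
P(min > 2640) = e^(−0.000749·2640) = e^(−1.9774) ≈ 0.138.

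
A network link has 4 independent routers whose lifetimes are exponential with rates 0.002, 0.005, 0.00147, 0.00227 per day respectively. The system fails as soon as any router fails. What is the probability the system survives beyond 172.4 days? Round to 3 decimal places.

The time to first failure is exponential with rate Σλ = 0.002 + 0.005 + 0.00147 + 0.00227 = 0.01074.
P(min > 172.4) = e^(−0.01074·172.4) = e^(−1.8516) ≈ 0.157.

0.157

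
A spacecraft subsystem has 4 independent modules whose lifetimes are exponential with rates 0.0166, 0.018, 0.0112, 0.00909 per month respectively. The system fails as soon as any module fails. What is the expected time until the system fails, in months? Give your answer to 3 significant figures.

The time to first failure is exponential with rate Σλ = 0.0166 + 0.018 + 0.0112 + 0.00909 = 0.05489.
E[min] = 1/Σλ = 1/0.05489 = 18.2183 months.

18.2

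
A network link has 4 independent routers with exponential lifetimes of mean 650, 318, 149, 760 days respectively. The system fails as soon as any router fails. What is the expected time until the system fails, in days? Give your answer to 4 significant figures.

78.68

The first failure time is exponential with rate Σλ_i = 1/650 + 1/318 + 1/149 + 1/760 = 0.0127103 per day.
E[min] = 1/Σλ = 1/0.0127103 = 78.6763 days.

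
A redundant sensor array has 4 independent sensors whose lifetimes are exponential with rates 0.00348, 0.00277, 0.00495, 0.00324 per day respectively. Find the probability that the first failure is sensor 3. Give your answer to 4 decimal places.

0.3428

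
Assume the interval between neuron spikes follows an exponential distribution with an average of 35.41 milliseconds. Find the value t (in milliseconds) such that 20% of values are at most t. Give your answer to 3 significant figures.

The rate is λ = 1/35.41 = 0.0282406 per millisecond.
Set 1 − e^(−λt) = 0.2, so t = −ln(0.8)/λ = 0.22314/0.0282406 ≈ 7.90151 milliseconds.

7.90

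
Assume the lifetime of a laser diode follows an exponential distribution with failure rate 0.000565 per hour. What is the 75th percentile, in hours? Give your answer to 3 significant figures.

Set 1 − e^(−λt) = 0.75, so t = −ln(0.25)/λ = 1.3863/0.000565 ≈ 2453.62 hours.

2450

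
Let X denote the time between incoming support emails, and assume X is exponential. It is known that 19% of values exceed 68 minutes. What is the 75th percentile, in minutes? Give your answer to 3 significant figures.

e^(−λ·68) = 0.19 ⇒ λ = −ln(0.19)/68 = 0.0244225.
75th percentile: 1 − e^(−λt) = 0.75, t = −ln(0.25)/λ = 56.763 minutes.

56.8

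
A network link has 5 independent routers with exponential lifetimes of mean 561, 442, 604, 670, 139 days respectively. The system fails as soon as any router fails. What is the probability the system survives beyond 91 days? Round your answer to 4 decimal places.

0.2700

The first failure time is exponential with rate Σλ_i = 1/561 + 1/442 + 1/604 + 1/670 + 1/139 = 0.0143874 per day.
P(min > 91) = e^(−0.0143874·91) = e^(−1.3093) ≈ 0.2700.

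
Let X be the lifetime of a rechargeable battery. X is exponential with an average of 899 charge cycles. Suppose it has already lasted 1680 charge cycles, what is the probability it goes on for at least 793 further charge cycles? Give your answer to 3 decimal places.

0.414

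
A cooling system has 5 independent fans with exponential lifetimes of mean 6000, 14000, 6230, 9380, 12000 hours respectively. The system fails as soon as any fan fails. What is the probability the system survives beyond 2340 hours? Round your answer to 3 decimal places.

The first failure time is exponential with rate Σλ_i = 1/6000 + 1/14000 + 1/6230 + 1/9380 + 1/12000 = 0.000588552 per hour.
P(min > 2340) = e^(−0.000588552·2340) = e^(−1.3772) ≈ 0.252.

0.252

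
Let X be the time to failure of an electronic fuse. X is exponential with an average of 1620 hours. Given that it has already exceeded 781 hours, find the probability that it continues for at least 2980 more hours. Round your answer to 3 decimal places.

0.159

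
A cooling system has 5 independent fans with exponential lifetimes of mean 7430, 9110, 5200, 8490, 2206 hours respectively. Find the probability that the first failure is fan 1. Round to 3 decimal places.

0.134

Rates: λ_i = 1/mean_i → 0.00013459, 0.000109769, 0.000192308, 0.000117786, 0.000453309; Σλ = 0.00100776.
P(fan 1 first) = λ_1/Σλ = 0.00013459/0.00100776 ≈ 0.134.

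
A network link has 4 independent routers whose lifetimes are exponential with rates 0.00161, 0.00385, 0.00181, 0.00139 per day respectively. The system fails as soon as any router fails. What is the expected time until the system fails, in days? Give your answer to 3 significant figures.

The time to first failure is exponential with rate Σλ = 0.00161 + 0.00385 + 0.00181 + 0.00139 = 0.00866.
E[min] = 1/Σλ = 1/0.00866 = 115.473 days.

115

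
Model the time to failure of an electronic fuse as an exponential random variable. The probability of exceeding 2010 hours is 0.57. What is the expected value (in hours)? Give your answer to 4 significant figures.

3576

e^(−λ·2010) = 0.57 ⇒ λ = −ln(0.57)/2010 = 0.000279661.
Mean = 1/λ = 3575.76 hours.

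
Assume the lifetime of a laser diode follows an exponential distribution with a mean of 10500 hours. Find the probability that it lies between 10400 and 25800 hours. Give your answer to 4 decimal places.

The rate is λ = 1/10500 = 0.0000952381 per hour.
P(10400 < X < 25800) = e^(−λ·10400) − e^(−λ·25800) = 0.37140 − 0.08568 ≈ 0.2857.

0.2857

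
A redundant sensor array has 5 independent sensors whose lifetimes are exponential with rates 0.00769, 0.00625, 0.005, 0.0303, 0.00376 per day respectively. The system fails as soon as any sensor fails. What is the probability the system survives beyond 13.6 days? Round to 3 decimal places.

0.486

The time to first failure is exponential with rate Σλ = 0.00769 + 0.00625 + 0.005 + 0.0303 + 0.00376 = 0.053.
P(min > 13.6) = e^(−0.053·13.6) = e^(−0.7208) ≈ 0.486.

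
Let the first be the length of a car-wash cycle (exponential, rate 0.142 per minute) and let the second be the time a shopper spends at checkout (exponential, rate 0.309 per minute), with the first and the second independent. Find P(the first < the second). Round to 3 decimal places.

λ_1 = 0.142, λ_2 = 0.309.
For independent exponentials, P(the first < the second) = λ_1/(λ_1+λ_2) = 0.142/0.451 ≈ 0.315.

0.315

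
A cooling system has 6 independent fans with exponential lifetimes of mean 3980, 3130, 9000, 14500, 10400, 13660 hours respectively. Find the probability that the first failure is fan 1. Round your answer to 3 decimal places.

0.273

Rates: λ_i = 1/mean_i → 0.000251256, 0.000319489, 0.000111111, 0.0000689655, 0.0000961538, 0.0000732064; Σλ = 0.000920182.
P(fan 1 first) = λ_1/Σλ = 0.000251256/0.000920182 ≈ 0.273.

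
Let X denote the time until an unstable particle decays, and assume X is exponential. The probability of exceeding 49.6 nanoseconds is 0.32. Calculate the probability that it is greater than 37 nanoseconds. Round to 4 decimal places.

e^(−λ·49.6) = 0.32 ⇒ λ = −ln(0.32)/49.6 = 0.0229725.
P(X > 37) = e^(−0.0229725·37) = e^(−0.84998) ≈ 0.4274.

0.4274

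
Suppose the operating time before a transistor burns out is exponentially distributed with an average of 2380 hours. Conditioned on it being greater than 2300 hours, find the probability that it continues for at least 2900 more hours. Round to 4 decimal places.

0.2957

The rate is λ = 1/2380 = 0.000420168 per hour.
The exponential is memoryless, so the remaining time is again Exp(λ): the condition X > 2300 is irrelevant.
P(X > 2900) = e^(−1.2185) ≈ 0.2957.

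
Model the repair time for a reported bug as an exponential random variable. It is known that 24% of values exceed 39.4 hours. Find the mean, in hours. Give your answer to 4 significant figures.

27.61

e^(−λ·39.4) = 0.24 ⇒ λ = −ln(0.24)/39.4 = 0.0362212.
Mean = 1/λ = 27.6081 hours.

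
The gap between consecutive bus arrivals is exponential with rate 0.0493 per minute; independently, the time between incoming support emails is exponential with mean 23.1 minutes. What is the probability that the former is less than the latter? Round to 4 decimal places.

λ_1 = 0.0493, λ_2 = 1/23.1 = 0.04329.
For independent exponentials, P(the former < the latter) = λ_1/(λ_1+λ_2) = 0.0493/0.09259 ≈ 0.5325.

0.5325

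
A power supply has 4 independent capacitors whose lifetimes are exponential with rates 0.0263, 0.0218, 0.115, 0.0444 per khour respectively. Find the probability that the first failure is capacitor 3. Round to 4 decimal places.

0.5542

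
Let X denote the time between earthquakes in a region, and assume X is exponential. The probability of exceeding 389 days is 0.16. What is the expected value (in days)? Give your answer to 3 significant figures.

e^(−λ·389) = 0.16 ⇒ λ = −ln(0.16)/389 = 0.00471101.
Mean = 1/λ = 212.269 days.

212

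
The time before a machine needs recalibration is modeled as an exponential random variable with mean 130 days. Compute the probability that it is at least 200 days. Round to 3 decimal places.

0.215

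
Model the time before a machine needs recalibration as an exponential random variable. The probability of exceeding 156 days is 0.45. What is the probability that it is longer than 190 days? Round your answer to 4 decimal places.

e^(−λ·156) = 0.45 ⇒ λ = −ln(0.45)/156 = 0.00511864.
P(X > 190) = e^(−0.00511864·190) = e^(−0.97254) ≈ 0.3781.

0.3781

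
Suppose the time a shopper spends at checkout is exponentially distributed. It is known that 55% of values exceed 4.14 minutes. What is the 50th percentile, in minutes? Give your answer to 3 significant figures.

4.80

e^(−λ·4.14) = 0.55 ⇒ λ = −ln(0.55)/4.14 = 0.144405.
50th percentile: 1 − e^(−λt) = 0.5, t = −ln(0.5)/λ = 4.80002 minutes.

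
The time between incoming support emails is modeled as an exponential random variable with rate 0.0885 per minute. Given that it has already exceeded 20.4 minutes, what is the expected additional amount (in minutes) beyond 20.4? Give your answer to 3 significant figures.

11.3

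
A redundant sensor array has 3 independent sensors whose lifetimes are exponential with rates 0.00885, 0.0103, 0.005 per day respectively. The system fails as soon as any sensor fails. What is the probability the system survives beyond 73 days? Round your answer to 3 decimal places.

The time to first failure is exponential with rate Σλ = 0.00885 + 0.0103 + 0.005 = 0.02415.
P(min > 73) = e^(−0.02415·73) = e^(−1.763) ≈ 0.172.

0.172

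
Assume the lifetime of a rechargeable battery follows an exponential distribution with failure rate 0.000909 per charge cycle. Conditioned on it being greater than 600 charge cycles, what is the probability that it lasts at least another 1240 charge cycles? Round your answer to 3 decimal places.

0.324

By the memoryless property, P(X > 600+1240 | X > 600) = P(X > 1240).
P(X > 1240) = e^(−1.1272) ≈ 0.324.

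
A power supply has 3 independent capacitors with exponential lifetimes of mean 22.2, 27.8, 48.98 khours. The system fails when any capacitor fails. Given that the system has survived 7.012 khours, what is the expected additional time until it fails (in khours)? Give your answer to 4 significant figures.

9.859

First-failure rate Σλ = 1/22.2 + 1/27.8 + 1/48.98 = 0.101433.
By memorylessness the expected residual is 1/Σλ = 9.85875 khours, regardless of the 7.012 already elapsed.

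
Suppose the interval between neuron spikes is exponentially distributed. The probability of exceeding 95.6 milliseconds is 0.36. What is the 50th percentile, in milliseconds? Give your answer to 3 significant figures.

64.9

e^(−λ·95.6) = 0.36 ⇒ λ = −ln(0.36)/95.6 = 0.0106867.
50th percentile: 1 − e^(−λt) = 0.5, t = −ln(0.5)/λ = 64.8606 milliseconds.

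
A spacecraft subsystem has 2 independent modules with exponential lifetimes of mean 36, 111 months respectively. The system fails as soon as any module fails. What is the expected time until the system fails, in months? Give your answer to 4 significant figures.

27.18

The first failure time is exponential with rate Σλ_i = 1/36 + 1/111 = 0.0367868 per month.
E[min] = 1/Σλ = 1/0.0367868 = 27.1837 months.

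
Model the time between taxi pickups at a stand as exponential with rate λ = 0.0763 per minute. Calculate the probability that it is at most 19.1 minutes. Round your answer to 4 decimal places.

0.7671

P(X ≤ 19.1) = 1 − e^(−λ·19.1) = 1 − e^(−1.4573) ≈ 0.7671.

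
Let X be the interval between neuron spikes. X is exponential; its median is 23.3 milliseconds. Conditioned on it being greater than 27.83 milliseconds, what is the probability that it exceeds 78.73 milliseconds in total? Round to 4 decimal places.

For an exponential, median = ln(2)/λ, so λ = ln 2 / 23.3 = 0.0297488 per millisecond.
By the memoryless property, P(X > 27.83+50.9 | X > 27.83) = P(X > 50.9).
P(X > 50.9) = e^(−1.5142) ≈ 0.2200.

0.2200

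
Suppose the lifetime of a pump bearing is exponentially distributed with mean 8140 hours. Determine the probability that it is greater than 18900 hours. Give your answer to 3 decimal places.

The rate is λ = 1/8140 = 0.00012285 per hour.
P(X > 18900) = e^(−λ·18900) = e^(−2.3219) ≈ 0.098.

0.098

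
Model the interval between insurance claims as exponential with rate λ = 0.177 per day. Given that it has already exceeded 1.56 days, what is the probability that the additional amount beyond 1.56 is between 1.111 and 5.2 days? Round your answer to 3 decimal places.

Memoryless: the residual past 1.56 is again Exp(λ).
P(1.111 < residual < 5.2) = e^(−λ·1.111) − e^(−λ·5.2) = 0.82148 − 0.39836 ≈ 0.423.

0.423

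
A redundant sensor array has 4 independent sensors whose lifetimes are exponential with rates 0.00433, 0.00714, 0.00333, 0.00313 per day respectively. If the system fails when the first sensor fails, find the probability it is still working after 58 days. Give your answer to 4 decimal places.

The time to first failure is exponential with rate Σλ = 0.00433 + 0.00714 + 0.00333 + 0.00313 = 0.01793.
P(min > 58) = e^(−0.01793·58) = e^(−1.0399) ≈ 0.3535.

0.3535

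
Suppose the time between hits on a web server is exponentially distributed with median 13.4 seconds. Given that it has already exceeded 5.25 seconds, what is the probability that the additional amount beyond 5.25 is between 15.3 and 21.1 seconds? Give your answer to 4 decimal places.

For an exponential, median = ln(2)/λ, so λ = ln 2 / 13.4 = 0.0517274 per second.
Memoryless: the residual past 5.25 is again Exp(λ).
P(15.3 < residual < 21.1) = e^(−λ·15.3) − e^(−λ·21.1) = 0.45320 − 0.33573 ≈ 0.1175.

0.1175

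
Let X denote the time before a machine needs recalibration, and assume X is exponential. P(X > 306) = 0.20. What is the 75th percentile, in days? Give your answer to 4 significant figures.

e^(−λ·306) = 0.20 ⇒ λ = −ln(0.20)/306 = 0.0052596.
75th percentile: 1 − e^(−λt) = 0.75, t = −ln(0.25)/λ = 263.574 days.

263.6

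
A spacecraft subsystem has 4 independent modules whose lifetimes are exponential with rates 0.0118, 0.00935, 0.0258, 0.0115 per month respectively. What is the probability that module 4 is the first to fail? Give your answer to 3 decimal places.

The time to first failure is exponential with rate Σλ = 0.0118 + 0.00935 + 0.0258 + 0.0115 = 0.05845.
P(module 4 first) = λ_4/Σλ = 0.0115/0.05845 ≈ 0.197.

0.197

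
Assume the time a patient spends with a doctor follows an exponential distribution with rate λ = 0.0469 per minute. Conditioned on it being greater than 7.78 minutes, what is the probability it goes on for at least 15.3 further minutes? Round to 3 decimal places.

0.488

By the memoryless property, P(X > 7.78+15.3 | X > 7.78) = P(X > 15.3).
P(X > 15.3) = e^(−0.71757) ≈ 0.488.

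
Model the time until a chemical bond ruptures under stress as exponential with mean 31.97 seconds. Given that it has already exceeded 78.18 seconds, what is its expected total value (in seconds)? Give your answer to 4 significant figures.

The rate is λ = 1/31.97 = 0.0312793 per second.
By memorylessness, E[X | X > 78.18] = 78.18 + 1/λ = 78.18 + 31.97 = 110.15 seconds.

110.2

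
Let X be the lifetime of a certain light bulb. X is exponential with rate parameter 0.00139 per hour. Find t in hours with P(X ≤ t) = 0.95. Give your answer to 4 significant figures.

Set 1 − e^(−λt) = 0.95, so t = −ln(0.05)/λ = 2.9957/0.00139 ≈ 2155.2 hours.

2155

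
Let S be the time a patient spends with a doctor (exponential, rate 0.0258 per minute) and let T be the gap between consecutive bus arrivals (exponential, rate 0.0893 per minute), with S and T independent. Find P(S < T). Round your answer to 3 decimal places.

0.224

λ_1 = 0.0258, λ_2 = 0.0893.
For independent exponentials, P(S < T) = λ_1/(λ_1+λ_2) = 0.0258/0.1151 ≈ 0.224.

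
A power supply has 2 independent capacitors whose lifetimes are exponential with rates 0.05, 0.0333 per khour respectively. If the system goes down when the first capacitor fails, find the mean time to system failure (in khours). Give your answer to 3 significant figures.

The time to first failure is exponential with rate Σλ = 0.05 + 0.0333 = 0.0833.
E[min] = 1/Σλ = 1/0.0833 = 12.0048 khours.

12.0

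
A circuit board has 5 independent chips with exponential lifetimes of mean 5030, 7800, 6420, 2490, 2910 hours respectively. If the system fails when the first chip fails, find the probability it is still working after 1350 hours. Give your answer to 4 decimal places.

The first failure time is exponential with rate Σλ_i = 1/5030 + 1/7800 + 1/6420 + 1/2490 + 1/2910 = 0.00122802 per hour.
P(min > 1350) = e^(−0.00122802·1350) = e^(−1.6578) ≈ 0.1906.

0.1906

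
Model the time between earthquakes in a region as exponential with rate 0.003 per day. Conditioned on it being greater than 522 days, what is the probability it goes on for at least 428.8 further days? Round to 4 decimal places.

0.2763

By the memoryless property, P(X > 522+428.8 | X > 522) = P(X > 428.8).
P(X > 428.8) = e^(−1.2864) ≈ 0.2763.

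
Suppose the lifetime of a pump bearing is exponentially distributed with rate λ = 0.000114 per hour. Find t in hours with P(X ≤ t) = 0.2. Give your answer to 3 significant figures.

Set 1 − e^(−λt) = 0.2, so t = −ln(0.8)/λ = 0.22314/0.000114 ≈ 1957.4 hours.

1960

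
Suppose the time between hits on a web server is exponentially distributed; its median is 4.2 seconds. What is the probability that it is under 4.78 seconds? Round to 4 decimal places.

For an exponential, median = ln(2)/λ, so λ = ln 2 / 4.2 = 0.165035 per second.
P(X ≤ 4.78) = 1 − e^(−λ·4.78) = 1 − e^(−0.78887) ≈ 0.5456.

0.5456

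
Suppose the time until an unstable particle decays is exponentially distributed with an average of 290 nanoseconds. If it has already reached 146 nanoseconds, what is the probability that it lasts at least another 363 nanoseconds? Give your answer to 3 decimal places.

0.286

The rate is λ = 1/290 = 0.00344828 per nanosecond.
By the memoryless property, P(X > 146+363 | X > 146) = P(X > 363).
P(X > 363) = e^(−1.2517) ≈ 0.286.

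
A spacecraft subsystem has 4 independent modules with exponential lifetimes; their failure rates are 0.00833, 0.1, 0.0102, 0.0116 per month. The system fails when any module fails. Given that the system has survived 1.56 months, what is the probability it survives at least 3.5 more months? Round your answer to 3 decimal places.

Time to first failure ~ Exp(Σλ) with Σλ = 0.13013.
By memorylessness, P(T > 1.56+3.5 | T > 1.56) = P(T > 3.5) = e^(−0.13013·3.5) ≈ 0.634.

0.634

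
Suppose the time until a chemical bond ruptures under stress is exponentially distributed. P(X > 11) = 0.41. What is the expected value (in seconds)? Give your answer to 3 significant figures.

e^(−λ·11) = 0.41 ⇒ λ = −ln(0.41)/11 = 0.0810544.
Mean = 1/λ = 12.3374 seconds.

12.3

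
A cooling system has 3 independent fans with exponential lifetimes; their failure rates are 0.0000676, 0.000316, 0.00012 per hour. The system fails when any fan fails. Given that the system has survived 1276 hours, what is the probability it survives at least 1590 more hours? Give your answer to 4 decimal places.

0.4490

Time to first failure ~ Exp(Σλ) with Σλ = 0.0005036.
By memorylessness, P(T > 1276+1590 | T > 1276) = P(T > 1590) = e^(−0.0005036·1590) ≈ 0.4490.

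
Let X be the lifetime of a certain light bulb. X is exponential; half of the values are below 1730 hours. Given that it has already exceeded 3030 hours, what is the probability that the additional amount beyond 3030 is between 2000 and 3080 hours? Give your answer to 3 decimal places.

0.158

For an exponential, median = ln(2)/λ, so λ = ln 2 / 1730 = 0.000400663 per hour.
Memoryless: the residual past 3030 is again Exp(λ).
P(2000 < residual < 3080) = e^(−λ·2000) − e^(−λ·3080) = 0.44873 − 0.29111 ≈ 0.158.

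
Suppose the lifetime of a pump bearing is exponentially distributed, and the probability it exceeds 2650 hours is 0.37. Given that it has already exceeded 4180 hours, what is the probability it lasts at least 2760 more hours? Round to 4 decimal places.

From e^(−λ·2650) = 0.37, λ = −ln(0.37)/2650 = 0.00037519.
Memoryless: P(X > 4180+2760 | X > 4180) = P(X > 2760) = e^(−0.00037519·2760) ≈ 0.3550.

0.3550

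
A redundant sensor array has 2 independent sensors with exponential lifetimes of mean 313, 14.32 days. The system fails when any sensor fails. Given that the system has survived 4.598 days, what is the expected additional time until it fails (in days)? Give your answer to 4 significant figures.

13.69

First-failure rate Σλ = 1/313 + 1/14.32 = 0.0730273.
By memorylessness the expected residual is 1/Σλ = 13.6935 days, regardless of the 4.598 already elapsed.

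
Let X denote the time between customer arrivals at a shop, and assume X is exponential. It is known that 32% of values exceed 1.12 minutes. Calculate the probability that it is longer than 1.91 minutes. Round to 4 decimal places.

e^(−λ·1.12) = 0.32 ⇒ λ = −ln(0.32)/1.12 = 1.01735.
P(X > 1.91) = e^(−1.01735·1.91) = e^(−1.9431) ≈ 0.1433.

0.1433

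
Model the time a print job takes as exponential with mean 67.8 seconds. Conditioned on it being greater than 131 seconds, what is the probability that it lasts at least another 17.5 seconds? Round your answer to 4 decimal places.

The rate is λ = 1/67.8 = 0.0147493 per second.
By the memoryless property, P(X > 131+17.5 | X > 131) = P(X > 17.5).
P(X > 17.5) = e^(−0.25811) ≈ 0.7725.

0.7725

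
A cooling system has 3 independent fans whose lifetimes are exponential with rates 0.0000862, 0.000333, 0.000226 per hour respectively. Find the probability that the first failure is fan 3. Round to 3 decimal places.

0.350

The time to first failure is exponential with rate Σλ = 0.0000862 + 0.000333 + 0.000226 = 0.0006452.
P(fan 3 first) = λ_3/Σλ = 0.000226/0.0006452 ≈ 0.350.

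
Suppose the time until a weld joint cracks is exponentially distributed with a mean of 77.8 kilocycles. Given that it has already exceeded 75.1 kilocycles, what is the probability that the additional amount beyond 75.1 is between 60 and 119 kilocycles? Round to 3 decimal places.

0.246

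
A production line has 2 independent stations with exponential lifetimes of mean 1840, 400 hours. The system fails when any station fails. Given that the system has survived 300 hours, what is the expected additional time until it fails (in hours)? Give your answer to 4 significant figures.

328.6

First-failure rate Σλ = 1/1840 + 1/400 = 0.00304348.
By memorylessness the expected residual is 1/Σλ = 328.571 hours, regardless of the 300 already elapsed.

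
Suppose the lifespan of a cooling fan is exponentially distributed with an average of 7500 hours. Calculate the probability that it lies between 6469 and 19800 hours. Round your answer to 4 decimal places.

The rate is λ = 1/7500 = 0.000133333 per hour.
P(6469 < X < 19800) = e^(−λ·6469) − e^(−λ·19800) = 0.42209 − 0.07136 ≈ 0.3507.

0.3507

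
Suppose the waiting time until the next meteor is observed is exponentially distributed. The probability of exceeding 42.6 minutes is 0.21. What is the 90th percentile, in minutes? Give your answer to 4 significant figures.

e^(−λ·42.6) = 0.21 ⇒ λ = −ln(0.21)/42.6 = 0.0366349.
90th percentile: 1 − e^(−λt) = 0.9, t = −ln(0.1)/λ = 62.8522 minutes.

62.85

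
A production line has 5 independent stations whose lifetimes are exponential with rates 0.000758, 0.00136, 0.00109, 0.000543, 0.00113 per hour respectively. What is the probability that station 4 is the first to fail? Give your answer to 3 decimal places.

0.111

The time to first failure is exponential with rate Σλ = 0.000758 + 0.00136 + 0.00109 + 0.000543 + 0.00113 = 0.004881.
P(station 4 first) = λ_4/Σλ = 0.000543/0.004881 ≈ 0.111.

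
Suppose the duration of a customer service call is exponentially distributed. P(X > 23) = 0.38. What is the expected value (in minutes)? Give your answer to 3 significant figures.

e^(−λ·23) = 0.38 ⇒ λ = −ln(0.38)/23 = 0.0420689.
Mean = 1/λ = 23.7705 minutes.

23.8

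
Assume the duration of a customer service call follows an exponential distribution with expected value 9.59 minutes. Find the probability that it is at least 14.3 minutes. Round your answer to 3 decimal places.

0.225

The rate is λ = 1/9.59 = 0.104275 per minute.
P(X > 14.3) = e^(−λ·14.3) = e^(−1.4911) ≈ 0.225.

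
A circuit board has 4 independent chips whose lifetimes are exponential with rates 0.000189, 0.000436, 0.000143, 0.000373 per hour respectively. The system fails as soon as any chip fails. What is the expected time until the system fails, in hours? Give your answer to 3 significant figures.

876

The time to first failure is exponential with rate Σλ = 0.000189 + 0.000436 + 0.000143 + 0.000373 = 0.001141.
E[min] = 1/Σλ = 1/0.001141 = 876.424 hours.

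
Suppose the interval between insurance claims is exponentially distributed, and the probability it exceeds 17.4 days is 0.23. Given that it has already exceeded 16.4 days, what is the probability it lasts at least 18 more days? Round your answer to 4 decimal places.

From e^(−λ·17.4) = 0.23, λ = −ln(0.23)/17.4 = 0.0844641.
Memoryless: P(X > 16.4+18 | X > 16.4) = P(X > 18) = e^(−0.0844641·18) ≈ 0.2186.

0.2186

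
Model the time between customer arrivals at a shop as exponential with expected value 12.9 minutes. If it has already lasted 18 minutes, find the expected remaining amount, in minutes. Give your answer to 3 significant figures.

12.9

The rate is λ = 1/12.9 = 0.0775194 per minute.
By memorylessness, the remaining amount past any threshold is again Exp(λ) with mean 1/λ = 12.9 minutes.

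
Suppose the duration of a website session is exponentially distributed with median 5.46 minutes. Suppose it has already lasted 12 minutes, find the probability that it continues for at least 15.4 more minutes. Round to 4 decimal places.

For an exponential, median = ln(2)/λ, so λ = ln 2 / 5.46 = 0.12695 per minute.
P(X > s+t | X > s) = e^(−λ(s+t))/e^(−λs) = e^(−λt), independent of s = 12.
P(X > 15.4) = e^(−1.955) ≈ 0.1416.

0.1416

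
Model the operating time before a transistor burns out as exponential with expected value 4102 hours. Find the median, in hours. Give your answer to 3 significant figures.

The rate is λ = 1/4102 = 0.000243784 per hour.
Set 1 − e^(−λt) = 0.5, so t = −ln(0.5)/λ = 0.69315/0.000243784 ≈ 2843.29 hours.

2840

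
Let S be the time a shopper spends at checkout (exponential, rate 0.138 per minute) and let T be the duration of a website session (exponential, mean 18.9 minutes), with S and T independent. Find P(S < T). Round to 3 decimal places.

λ_1 = 0.138, λ_2 = 1/18.9 = 0.0529101.
For independent exponentials, P(S < T) = λ_1/(λ_1+λ_2) = 0.138/0.19091 ≈ 0.723.

0.723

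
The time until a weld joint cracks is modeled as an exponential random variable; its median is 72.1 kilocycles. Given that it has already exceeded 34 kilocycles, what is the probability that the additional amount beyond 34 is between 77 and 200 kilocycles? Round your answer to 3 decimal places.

0.331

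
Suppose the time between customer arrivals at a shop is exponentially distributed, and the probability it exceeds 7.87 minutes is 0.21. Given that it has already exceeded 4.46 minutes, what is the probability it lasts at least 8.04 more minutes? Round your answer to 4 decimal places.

0.2030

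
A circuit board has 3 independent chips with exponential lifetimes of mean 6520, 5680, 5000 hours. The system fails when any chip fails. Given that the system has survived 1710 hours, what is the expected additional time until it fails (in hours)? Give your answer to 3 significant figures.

1890

First-failure rate Σλ = 1/6520 + 1/5680 + 1/5000 = 0.000529431.
By memorylessness the expected residual is 1/Σλ = 1888.82 hours, regardless of the 1710 already elapsed.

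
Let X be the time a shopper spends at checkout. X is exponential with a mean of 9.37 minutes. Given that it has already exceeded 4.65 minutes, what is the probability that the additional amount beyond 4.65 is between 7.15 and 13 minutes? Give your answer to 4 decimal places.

0.2165

The rate is λ = 1/9.37 = 0.106724 per minute.
Memoryless: the residual past 4.65 is again Exp(λ).
P(7.15 < residual < 13) = e^(−λ·7.15) − e^(−λ·13) = 0.46623 − 0.24972 ≈ 0.2165.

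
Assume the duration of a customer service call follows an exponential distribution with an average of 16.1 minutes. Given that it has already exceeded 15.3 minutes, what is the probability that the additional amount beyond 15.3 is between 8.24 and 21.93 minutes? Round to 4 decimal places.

0.3433

The rate is λ = 1/16.1 = 0.0621118 per minute.
Memoryless: the residual past 15.3 is again Exp(λ).
P(8.24 < residual < 21.93) = e^(−λ·8.24) − e^(−λ·21.93) = 0.59941 − 0.25612 ≈ 0.3433.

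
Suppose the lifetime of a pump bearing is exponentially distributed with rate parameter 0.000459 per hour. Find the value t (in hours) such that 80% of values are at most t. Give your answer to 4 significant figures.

Set 1 − e^(−λt) = 0.8, so t = −ln(0.2)/λ = 1.6094/0.000459 ≈ 3506.4 hours.

3506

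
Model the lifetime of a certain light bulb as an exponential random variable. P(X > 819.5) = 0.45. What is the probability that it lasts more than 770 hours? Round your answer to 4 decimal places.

0.4722

e^(−λ·819.5) = 0.45 ⇒ λ = −ln(0.45)/819.5 = 0.000974384.
P(X > 770) = e^(−0.000974384·770) = e^(−0.75028) ≈ 0.4722.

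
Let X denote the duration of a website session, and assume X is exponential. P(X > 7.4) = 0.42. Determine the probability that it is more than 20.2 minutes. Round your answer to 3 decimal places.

0.094

e^(−λ·7.4) = 0.42 ⇒ λ = −ln(0.42)/7.4 = 0.11723.
P(X > 20.2) = e^(−0.11723·20.2) = e^(−2.368) ≈ 0.094.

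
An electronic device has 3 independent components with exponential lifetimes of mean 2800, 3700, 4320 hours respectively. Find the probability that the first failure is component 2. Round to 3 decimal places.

Rates: λ_i = 1/mean_i → 0.000357143, 0.00027027, 0.000231481; Σλ = 0.000858895.
P(component 2 first) = λ_2/Σλ = 0.00027027/0.000858895 ≈ 0.315.

0.315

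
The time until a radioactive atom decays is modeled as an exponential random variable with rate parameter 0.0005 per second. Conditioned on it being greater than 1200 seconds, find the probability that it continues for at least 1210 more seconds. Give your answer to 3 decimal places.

0.546

By the memoryless property, P(X > 1200+1210 | X > 1200) = P(X > 1210).
P(X > 1210) = e^(−0.605) ≈ 0.546.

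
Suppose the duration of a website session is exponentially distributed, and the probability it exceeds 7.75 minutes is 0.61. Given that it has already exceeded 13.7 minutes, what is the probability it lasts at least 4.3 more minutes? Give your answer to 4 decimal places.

0.7601

From e^(−λ·7.75) = 0.61, λ = −ln(0.61)/7.75 = 0.0637802.
Memoryless: P(X > 13.7+4.3 | X > 13.7) = P(X > 4.3) = e^(−0.0637802·4.3) ≈ 0.7601.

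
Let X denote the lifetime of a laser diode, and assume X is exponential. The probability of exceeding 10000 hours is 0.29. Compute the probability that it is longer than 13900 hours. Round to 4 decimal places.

0.1790

e^(−λ·10000) = 0.29 ⇒ λ = −ln(0.29)/10000 = 0.000123787.
P(X > 13900) = e^(−0.000123787·13900) = e^(−1.7206) ≈ 0.1790.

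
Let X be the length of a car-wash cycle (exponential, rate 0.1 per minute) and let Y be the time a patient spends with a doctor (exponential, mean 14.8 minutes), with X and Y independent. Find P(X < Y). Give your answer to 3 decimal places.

λ_1 = 0.1, λ_2 = 1/14.8 = 0.0675676.
For independent exponentials, P(X < Y) = λ_1/(λ_1+λ_2) = 0.1/0.167568 ≈ 0.597.

0.597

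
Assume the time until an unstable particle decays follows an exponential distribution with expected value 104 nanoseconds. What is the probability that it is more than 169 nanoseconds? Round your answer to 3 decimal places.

The rate is λ = 1/104 = 0.00961538 per nanosecond.
P(X > 169) = e^(−λ·169) = e^(−1.625) ≈ 0.197.

0.197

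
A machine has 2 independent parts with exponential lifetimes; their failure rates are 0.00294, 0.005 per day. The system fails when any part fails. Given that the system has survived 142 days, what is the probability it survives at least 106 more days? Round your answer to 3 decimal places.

Time to first failure ~ Exp(Σλ) with Σλ = 0.00794.
By memorylessness, P(T > 142+106 | T > 142) = P(T > 106) = e^(−0.00794·106) ≈ 0.431.

0.431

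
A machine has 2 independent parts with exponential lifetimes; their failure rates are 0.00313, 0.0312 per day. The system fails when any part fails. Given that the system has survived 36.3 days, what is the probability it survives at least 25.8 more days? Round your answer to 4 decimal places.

Time to first failure ~ Exp(Σλ) with Σλ = 0.03433.
By memorylessness, P(T > 36.3+25.8 | T > 36.3) = P(T > 25.8) = e^(−0.03433·25.8) ≈ 0.4124.

0.4124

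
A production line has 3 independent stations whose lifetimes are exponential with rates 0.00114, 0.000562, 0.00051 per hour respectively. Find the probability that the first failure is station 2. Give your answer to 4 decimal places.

The time to first failure is exponential with rate Σλ = 0.00114 + 0.000562 + 0.00051 = 0.002212.
P(station 2 first) = λ_2/Σλ = 0.000562/0.002212 ≈ 0.2541.

0.2541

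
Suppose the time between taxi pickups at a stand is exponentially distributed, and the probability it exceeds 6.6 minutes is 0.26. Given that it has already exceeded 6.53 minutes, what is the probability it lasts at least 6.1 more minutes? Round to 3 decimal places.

From e^(−λ·6.6) = 0.26, λ = −ln(0.26)/6.6 = 0.204102.
Memoryless: P(X > 6.53+6.1 | X > 6.53) = P(X > 6.1) = e^(−0.204102·6.1) ≈ 0.288.

0.288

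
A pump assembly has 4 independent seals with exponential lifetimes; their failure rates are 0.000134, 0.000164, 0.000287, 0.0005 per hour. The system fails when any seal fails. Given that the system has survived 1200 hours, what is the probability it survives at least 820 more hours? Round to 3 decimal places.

0.411

Time to first failure ~ Exp(Σλ) with Σλ = 0.001085.
By memorylessness, P(T > 1200+820 | T > 1200) = P(T > 820) = e^(−0.001085·820) ≈ 0.411.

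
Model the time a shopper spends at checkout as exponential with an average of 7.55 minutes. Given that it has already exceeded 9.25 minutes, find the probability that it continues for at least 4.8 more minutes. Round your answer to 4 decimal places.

The rate is λ = 1/7.55 = 0.13245 per minute.
P(X > s+t | X > s) = e^(−λ(s+t))/e^(−λs) = e^(−λt), independent of s = 9.25.
P(X > 4.8) = e^(−0.63576) ≈ 0.5295.

0.5295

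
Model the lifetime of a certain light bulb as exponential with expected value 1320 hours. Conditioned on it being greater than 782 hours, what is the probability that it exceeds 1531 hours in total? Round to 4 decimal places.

0.5670

The rate is λ = 1/1320 = 0.000757576 per hour.
P(X > s+t | X > s) = e^(−λ(s+t))/e^(−λs) = e^(−λt), independent of s = 782.
P(X > 749) = e^(−0.56742) ≈ 0.5670.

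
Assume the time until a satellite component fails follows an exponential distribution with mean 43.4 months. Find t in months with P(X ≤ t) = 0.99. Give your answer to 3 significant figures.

200

The rate is λ = 1/43.4 = 0.0230415 per month.
Set 1 − e^(−λt) = 0.99, so t = −ln(0.01)/λ = 4.6052/0.0230415 ≈ 199.864 months.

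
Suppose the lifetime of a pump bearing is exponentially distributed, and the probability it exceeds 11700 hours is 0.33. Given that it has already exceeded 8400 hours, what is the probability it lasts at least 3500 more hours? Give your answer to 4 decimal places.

0.7177

From e^(−λ·11700) = 0.33, λ = −ln(0.33)/11700 = 0.0000947575.
Memoryless: P(X > 8400+3500 | X > 8400) = P(X > 3500) = e^(−0.0000947575·3500) ≈ 0.7177.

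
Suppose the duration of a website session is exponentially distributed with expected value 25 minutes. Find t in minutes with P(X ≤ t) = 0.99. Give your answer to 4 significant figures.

115.1

The rate is λ = 1/25 = 0.04 per minute.
Set 1 − e^(−λt) = 0.99, so t = −ln(0.01)/λ = 4.6052/0.04 ≈ 115.129 minutes.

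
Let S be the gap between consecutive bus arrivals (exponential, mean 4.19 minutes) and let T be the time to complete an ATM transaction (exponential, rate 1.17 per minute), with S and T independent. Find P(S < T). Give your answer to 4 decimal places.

λ_1 = 1/4.19 = 0.238663, λ_2 = 1.17.
For independent exponentials, P(S < T) = λ_1/(λ_1+λ_2) = 0.238663/1.40866 ≈ 0.1694.

0.1694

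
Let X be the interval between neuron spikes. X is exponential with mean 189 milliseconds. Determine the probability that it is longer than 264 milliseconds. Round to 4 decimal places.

The rate is λ = 1/189 = 0.00529101 per millisecond.
P(X > 264) = e^(−λ·264) = e^(−1.3968) ≈ 0.2474.

0.2474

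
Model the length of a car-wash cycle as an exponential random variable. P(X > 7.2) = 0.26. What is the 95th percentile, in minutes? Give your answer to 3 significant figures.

e^(−λ·7.2) = 0.26 ⇒ λ = −ln(0.26)/7.2 = 0.187094.
95th percentile: 1 − e^(−λt) = 0.95, t = −ln(0.05)/λ = 16.0119 minutes.

16.0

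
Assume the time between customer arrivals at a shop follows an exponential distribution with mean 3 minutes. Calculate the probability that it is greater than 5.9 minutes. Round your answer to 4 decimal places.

The rate is λ = 1/3 = 0.333333 per minute.
P(X > 5.9) = e^(−λ·5.9) = e^(−1.9667) ≈ 0.1399.

0.1399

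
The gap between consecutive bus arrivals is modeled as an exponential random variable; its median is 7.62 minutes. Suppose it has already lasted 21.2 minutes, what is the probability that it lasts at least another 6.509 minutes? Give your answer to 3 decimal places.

0.553

For an exponential, median = ln(2)/λ, so λ = ln 2 / 7.62 = 0.0909642 per minute.
By the memoryless property, P(X > 21.2+6.509 | X > 21.2) = P(X > 6.509).
P(X > 6.509) = e^(−0.59209) ≈ 0.553.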